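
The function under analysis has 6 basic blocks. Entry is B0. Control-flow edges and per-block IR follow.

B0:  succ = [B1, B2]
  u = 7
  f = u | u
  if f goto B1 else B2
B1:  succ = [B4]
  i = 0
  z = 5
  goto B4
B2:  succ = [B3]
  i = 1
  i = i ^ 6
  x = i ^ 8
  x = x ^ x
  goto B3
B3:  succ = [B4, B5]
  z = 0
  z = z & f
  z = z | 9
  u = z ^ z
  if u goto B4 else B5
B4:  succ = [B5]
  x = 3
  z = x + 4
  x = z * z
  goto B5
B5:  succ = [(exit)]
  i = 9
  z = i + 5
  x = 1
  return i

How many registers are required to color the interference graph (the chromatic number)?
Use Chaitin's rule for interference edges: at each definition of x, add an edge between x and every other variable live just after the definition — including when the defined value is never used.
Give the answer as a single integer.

def/use:
  B0: {f,u} / ∅
  B1: {i,z} / ∅
  B2: {i,x} / ∅
  B3: {u,z} / {f}
  B4: {x,z} / ∅
  B5: {i,x,z} / ∅

Live sets:
  B0: in=∅ out={f}
  B1: in=∅ out=∅
  B2: in={f} out={f}
  B3: in={f} out=∅
  B4: in=∅ out=∅
  B5: in=∅ out=∅

Interfere edges:
  f — {i,x,z}
  i — {f,x,z}
  u — ∅
  x — {f,i}
  z — {f,i}

Registers:
  lower bound: {f,i,x} mutually conflict ⇒ χ ≥ 3
  3-colouring: r0={f,u}  r1={i}  r2={x,z}
  χ = 3

Answer: 3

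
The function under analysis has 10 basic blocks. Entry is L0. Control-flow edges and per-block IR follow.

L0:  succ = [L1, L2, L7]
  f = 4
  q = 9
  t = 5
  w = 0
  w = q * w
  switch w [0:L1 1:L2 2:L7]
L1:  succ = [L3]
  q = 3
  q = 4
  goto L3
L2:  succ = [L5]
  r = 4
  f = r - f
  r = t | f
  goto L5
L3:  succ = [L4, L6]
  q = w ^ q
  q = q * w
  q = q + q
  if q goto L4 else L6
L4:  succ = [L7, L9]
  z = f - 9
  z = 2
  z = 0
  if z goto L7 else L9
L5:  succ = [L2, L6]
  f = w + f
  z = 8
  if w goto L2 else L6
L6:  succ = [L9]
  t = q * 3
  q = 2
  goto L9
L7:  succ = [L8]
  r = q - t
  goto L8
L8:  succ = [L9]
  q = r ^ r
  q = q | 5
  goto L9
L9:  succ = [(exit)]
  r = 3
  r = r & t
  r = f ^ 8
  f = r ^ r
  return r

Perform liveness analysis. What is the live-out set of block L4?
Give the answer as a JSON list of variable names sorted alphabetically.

Answer: ["f", "q", "t"]

Working:
def/use:
  L0: {f,q,t,w} / ∅
  L1: {q} / ∅
  L2: {f,r} / {f,t}
  L3: {q} / {q,w}
  L4: {z} / {f}
  L5: {f,z} / {f,w}
  L6: {q,t} / {q}
  L7: {r} / {q,t}
  L8: {q} / {r}
  L9: {f,r} / {f,t}

Liveness:
  live L0: ∅→{f,q,t,w}
  live L1: {f,t,w}→{f,q,t,w}
  live L2: {f,q,t,w}→{f,q,t,w}
  live L3: {f,q,t,w}→{f,q,t}
  live L4: {f,q,t}→{f,q,t}
  live L5: {f,q,t,w}→{f,q,t,w}
  live L6: {f,q}→{f,t}
  live L7: {f,q,t}→{f,r,t}
  live L8: {f,r,t}→{f,t}
  live L9: {f,t}→∅

live-out(L4) = ["f", "q", "t"]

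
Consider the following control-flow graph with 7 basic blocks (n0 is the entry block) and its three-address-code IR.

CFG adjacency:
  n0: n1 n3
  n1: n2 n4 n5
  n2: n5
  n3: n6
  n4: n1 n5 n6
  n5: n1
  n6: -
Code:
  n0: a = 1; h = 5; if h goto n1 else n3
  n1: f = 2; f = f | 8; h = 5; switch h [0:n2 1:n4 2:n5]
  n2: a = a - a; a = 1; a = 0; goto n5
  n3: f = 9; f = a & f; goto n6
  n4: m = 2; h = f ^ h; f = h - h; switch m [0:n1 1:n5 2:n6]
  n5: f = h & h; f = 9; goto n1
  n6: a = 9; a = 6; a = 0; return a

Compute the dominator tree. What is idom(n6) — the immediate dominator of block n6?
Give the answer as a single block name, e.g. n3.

Answer: n0

Analysis:
idom tree: n1←n0 n2←n1 n3←n0 n4←n1 n5←n1 n6←n0
Dom∩ at merges:
  n1: preds {n0,n4,n5}: {n0} ∩ {n0,n1,n4} ∩ {n0,n1,n5} = {n0}; idom=n0
  n5: preds {n1,n2,n4}: {n0,n1} ∩ {n0,n1,n2} ∩ {n0,n1,n4} = {n0,n1}; idom=n1
  n6: preds {n3,n4}: {n0,n3} ∩ {n0,n1,n4} = {n0}; idom=n0

idom(n6) = n0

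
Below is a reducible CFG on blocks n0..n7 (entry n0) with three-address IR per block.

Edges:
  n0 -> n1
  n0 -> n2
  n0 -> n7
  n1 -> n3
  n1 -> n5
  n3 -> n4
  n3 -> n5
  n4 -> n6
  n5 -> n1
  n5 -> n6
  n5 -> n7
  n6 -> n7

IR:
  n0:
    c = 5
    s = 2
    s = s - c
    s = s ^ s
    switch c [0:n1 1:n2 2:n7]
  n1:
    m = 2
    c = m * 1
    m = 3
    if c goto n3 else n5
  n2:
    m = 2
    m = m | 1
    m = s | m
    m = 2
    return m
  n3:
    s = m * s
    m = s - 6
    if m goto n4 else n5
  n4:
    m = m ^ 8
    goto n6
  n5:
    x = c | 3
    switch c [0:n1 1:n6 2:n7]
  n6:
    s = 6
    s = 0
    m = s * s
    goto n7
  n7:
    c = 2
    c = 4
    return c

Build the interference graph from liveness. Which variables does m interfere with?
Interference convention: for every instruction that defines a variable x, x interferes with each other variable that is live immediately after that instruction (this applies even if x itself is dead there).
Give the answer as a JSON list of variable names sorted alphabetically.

Answer: ["c", "s"]

Analysis:
Per-block:
  n0: def={c,s} ue=∅
  n1: def={c,m} ue=∅
  n2: def={m} ue={s}
  n3: def={m,s} ue={m,s}
  n4: def={m} ue={m}
  n5: def={x} ue={c}
  n6: def={m,s} ue=∅
  n7: def={c} ue=∅

Backward fixpoint:
  n0: in=∅ out={s}
  n1: in={s} out={c,m,s}
  n2: in={s} out=∅
  n3: in={c,m,s} out={c,m,s}
  n4: in={m} out=∅
  n5: in={c,s} out={s}
  n6: in=∅ out=∅
  n7: in=∅ out=∅

Interfere edges:
  c↔{m,s,x}
  m↔{c,s}
  s↔{c,m,x}
  x↔{c,s}

N(m) = ["c", "s"]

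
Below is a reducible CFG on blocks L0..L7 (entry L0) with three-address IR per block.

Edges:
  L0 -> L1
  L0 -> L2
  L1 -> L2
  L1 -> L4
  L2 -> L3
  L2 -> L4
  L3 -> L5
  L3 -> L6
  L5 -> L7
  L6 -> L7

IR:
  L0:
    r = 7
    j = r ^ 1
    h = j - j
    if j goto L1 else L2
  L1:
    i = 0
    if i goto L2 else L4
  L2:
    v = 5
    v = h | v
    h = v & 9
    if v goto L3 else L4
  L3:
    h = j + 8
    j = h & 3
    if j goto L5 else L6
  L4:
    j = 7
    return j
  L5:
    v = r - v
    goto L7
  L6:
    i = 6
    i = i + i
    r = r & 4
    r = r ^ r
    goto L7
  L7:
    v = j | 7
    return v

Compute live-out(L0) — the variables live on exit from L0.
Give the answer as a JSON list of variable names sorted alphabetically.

Block summaries:
  L0: {h,j,r} / ∅
  L1: {i} / ∅
  L2: {h,v} / {h}
  L3: {h,j} / {j}
  L4: {j} / ∅
  L5: {v} / {r,v}
  L6: {i,r} / {r}
  L7: {v} / {j}

Liveness:
  L0 li=∅ lo={h,j,r}
  L1 li={h,j,r} lo={h,j,r}
  L2 li={h,j,r} lo={j,r,v}
  L3 li={j,r,v} lo={j,r,v}
  L4 li=∅ lo=∅
  L5 li={j,r,v} lo={j}
  L6 li={j,r} lo={j}
  L7 li={j} lo=∅

live-out(L0) = ["h", "j", "r"]

Answer: ["h", "j", "r"]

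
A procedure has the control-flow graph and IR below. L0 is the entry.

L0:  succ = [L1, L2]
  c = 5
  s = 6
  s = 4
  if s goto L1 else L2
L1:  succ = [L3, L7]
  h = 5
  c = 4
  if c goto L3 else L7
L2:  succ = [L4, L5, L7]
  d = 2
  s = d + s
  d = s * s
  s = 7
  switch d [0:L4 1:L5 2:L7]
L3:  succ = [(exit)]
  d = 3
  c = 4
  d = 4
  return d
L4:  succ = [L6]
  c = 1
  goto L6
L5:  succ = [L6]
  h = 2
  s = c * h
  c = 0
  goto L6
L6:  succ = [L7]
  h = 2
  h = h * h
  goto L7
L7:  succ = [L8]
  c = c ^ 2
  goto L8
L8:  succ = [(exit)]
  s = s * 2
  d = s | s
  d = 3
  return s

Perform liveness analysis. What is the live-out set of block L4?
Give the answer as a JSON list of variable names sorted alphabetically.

Answer: ["c", "s"]

Working:
Per-block:
  L0: {c,s} / ∅
  L1: {c,h} / ∅
  L2: {d,s} / {s}
  L3: {c,d} / ∅
  L4: {c} / ∅
  L5: {c,h,s} / {c}
  L6: {h} / ∅
  L7: {c} / {c}
  L8: {d,s} / {s}

Backward fixpoint:
  live L0: ∅→{c,s}
  live L1: {s}→{c,s}
  live L2: {c,s}→{c,s}
  live L3: ∅→∅
  live L4: {s}→{c,s}
  live L5: {c}→{c,s}
  live L6: {c,s}→{c,s}
  live L7: {c,s}→{s}
  live L8: {s}→∅

live-out(L4) = ["c", "s"]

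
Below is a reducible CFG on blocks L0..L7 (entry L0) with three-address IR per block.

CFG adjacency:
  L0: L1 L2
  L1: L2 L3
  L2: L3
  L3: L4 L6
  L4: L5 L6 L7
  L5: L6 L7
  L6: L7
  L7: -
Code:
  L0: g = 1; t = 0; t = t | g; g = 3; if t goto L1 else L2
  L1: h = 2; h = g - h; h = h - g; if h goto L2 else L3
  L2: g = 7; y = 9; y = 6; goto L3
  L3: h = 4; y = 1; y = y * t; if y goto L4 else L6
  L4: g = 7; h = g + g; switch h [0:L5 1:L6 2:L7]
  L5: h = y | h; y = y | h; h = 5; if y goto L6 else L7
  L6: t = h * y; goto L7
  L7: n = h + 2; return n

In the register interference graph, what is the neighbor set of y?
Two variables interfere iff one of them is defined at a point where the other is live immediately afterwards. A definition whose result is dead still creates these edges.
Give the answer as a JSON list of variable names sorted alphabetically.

Answer: ["g", "h", "t"]

Derivation:
Per-block:
  L0: def={g,t} ue=∅
  L1: def={h} ue={g}
  L2: def={g,y} ue=∅
  L3: def={h,y} ue={t}
  L4: def={g,h} ue=∅
  L5: def={h,y} ue={h,y}
  L6: def={t} ue={h,y}
  L7: def={n} ue={h}

Backward fixpoint:
  L0 li=∅ lo={g,t}
  L1 li={g,t} lo={t}
  L2 li={t} lo={t}
  L3 li={t} lo={h,y}
  L4 li={y} lo={h,y}
  L5 li={h,y} lo={h,y}
  L6 li={h,y} lo={h}
  L7 li={h} lo=∅

Interference:
  g: {h,t,y}
  h: {g,t,y}
  n: ∅
  t: {g,h,y}
  y: {g,h,t}

N(y) = ["g", "h", "t"]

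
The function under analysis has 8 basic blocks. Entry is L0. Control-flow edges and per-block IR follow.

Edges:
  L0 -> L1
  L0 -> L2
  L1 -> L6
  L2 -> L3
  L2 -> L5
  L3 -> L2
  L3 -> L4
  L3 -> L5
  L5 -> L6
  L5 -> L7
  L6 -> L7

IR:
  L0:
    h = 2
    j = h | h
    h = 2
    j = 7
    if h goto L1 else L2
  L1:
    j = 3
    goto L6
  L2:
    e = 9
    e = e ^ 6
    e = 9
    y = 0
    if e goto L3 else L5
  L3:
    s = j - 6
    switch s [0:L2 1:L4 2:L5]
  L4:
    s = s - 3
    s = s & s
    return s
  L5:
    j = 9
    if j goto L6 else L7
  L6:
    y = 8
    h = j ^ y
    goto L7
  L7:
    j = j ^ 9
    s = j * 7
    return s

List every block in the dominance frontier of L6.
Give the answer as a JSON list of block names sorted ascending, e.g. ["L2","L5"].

Answer: ["L7"]

Working:
idom tree: L1←L0 L2←L0 L3←L2 L4←L3 L5←L2 L6←L0 L7←L0
Join-block Dom:
  L2: preds {L0,L3}: {L0} ∩ {L0,L2,L3} = {L0}; idom=L0
  L5: preds {L2,L3}: {L0,L2} ∩ {L0,L2,L3} = {L0,L2}; idom=L2
  L6: preds {L1,L5}: {L0,L1} ∩ {L0,L2,L5} = {L0}; idom=L0
  L7: preds {L5,L6}: {L0,L2,L5} ∩ {L0,L6} = {L0}; idom=L0

DF walk-up:
  L2←L0: walk · to L0
  L2←L3: walk L3→L2 to L0
  L5←L2: walk · to L2
  L5←L3: walk L3 to L2
  L6←L1: walk L1 to L0
  L6←L5: walk L5→L2 to L0
  L7←L5: walk L5→L2 to L0
  L7←L6: walk L6 to L0
  L0: DF=∅
  L1: DF={L6}
  L2: DF={L2,L6,L7}
  L3: DF={L2,L5}
  L4: DF=∅
  L5: DF={L6,L7}
  L6: DF={L7}
  L7: DF=∅

DF(L6) = ["L7"]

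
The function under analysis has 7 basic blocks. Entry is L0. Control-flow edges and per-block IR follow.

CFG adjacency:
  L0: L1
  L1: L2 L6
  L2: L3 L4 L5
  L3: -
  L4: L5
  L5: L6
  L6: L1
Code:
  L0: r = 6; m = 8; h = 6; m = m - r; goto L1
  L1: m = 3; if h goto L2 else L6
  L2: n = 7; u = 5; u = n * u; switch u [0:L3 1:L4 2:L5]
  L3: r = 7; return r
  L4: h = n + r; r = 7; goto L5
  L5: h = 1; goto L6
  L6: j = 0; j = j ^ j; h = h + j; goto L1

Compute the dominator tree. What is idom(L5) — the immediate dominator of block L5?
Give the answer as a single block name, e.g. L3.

idom tree: L1←L0 L2←L1 L3←L2 L4←L2 L5←L2 L6←L1
Join-block Dom:
  L1: preds {L0,L6}: {L0} ∩ {L0,L1,L6} = {L0}; idom=L0
  L5: preds {L2,L4}: {L0,L1,L2} ∩ {L0,L1,L2,L4} = {L0,L1,L2}; idom=L2
  L6: preds {L1,L5}: {L0,L1} ∩ {L0,L1,L2,L5} = {L0,L1}; idom=L1

idom(L5) = L2

Answer: L2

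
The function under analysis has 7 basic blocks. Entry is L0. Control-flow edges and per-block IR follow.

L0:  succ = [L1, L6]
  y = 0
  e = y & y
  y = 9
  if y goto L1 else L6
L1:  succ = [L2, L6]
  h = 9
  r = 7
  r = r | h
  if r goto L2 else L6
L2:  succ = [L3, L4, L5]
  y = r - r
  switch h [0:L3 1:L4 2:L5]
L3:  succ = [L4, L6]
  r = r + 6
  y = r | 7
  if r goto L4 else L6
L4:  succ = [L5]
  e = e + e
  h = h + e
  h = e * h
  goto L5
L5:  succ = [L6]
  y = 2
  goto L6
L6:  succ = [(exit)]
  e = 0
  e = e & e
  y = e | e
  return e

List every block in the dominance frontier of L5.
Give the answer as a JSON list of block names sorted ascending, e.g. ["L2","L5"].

idom tree: L1←L0 L2←L1 L3←L2 L4←L2 L5←L2 L6←L0
Join-block Dom:
  L4: preds {L2,L3}: {L0,L1,L2} ∩ {L0,L1,L2,L3} = {L0,L1,L2}; idom=L2
  L5: preds {L2,L4}: {L0,L1,L2} ∩ {L0,L1,L2,L4} = {L0,L1,L2}; idom=L2
  L6: preds {L0,L1,L3,L5}: {L0} ∩ {L0,L1} ∩ {L0,L1,L2,L3} ∩ {L0,L1,L2,L5} = {L0}; idom=L0

DF walk-up:
  join L4 pred L2: · stop@L2
  join L4 pred L3: L3 stop@L2
  join L5 pred L2: · stop@L2
  join L5 pred L4: L4 stop@L2
  join L6 pred L0: · stop@L0
  join L6 pred L1: L1 stop@L0
  join L6 pred L3: L3→L2→L1 stop@L0
  join L6 pred L5: L5→L2→L1 stop@L0
  L0 → ∅
  L1 → {L6}
  L2 → {L6}
  L3 → {L4,L6}
  L4 → {L5}
  L5 → {L6}
  L6 → ∅

DF(L5) = ["L6"]

Answer: ["L6"]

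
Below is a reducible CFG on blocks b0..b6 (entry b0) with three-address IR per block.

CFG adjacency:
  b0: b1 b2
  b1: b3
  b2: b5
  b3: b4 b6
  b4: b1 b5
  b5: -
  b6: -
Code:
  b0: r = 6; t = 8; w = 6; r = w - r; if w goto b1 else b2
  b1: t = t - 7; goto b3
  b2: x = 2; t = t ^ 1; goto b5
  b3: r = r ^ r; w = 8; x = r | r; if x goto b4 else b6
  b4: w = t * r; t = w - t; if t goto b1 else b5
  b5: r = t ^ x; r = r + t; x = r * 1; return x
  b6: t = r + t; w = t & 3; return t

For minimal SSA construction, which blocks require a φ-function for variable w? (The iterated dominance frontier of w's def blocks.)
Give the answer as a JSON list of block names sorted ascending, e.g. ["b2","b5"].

idom tree: b1←b0 b2←b0 b3←b1 b4←b3 b5←b0 b6←b3
Join-block Dom:
  b1: preds {b0,b4}: {b0} ∩ {b0,b1,b3,b4} = {b0}; idom=b0
  b5: preds {b2,b4}: {b0,b2} ∩ {b0,b1,b3,b4} = {b0}; idom=b0

Frontier:
  join b1 pred b0: · stop@b0
  join b1 pred b4: b4→b3→b1 stop@b0
  join b5 pred b2: b2 stop@b0
  join b5 pred b4: b4→b3→b1 stop@b0
  b0: DF=∅
  b1: DF={b1,b5}
  b2: DF={b5}
  b3: DF={b1,b5}
  b4: DF={b1,b5}
  b5: DF=∅
  b6: DF=∅

φ for w: defs {b0,b3,b4,b6}
  DF⁺ = {b1,b5}

Answer: ["b1", "b5"]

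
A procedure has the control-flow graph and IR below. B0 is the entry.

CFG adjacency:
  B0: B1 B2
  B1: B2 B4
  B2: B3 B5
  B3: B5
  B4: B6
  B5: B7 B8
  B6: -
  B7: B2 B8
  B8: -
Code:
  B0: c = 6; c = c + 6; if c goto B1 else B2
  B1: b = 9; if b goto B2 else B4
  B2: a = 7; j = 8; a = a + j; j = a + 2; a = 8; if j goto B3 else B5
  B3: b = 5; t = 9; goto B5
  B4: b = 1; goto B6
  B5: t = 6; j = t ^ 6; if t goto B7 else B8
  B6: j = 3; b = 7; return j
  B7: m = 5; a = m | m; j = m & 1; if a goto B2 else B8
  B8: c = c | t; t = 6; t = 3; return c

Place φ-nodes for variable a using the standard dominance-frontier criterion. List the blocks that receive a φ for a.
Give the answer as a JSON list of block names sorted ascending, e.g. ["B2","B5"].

idom tree: B1←B0 B2←B0 B3←B2 B4←B1 B5←B2 B6←B4 B7←B5 B8←B5
Dom∩ at merges:
  B2: preds {B0,B1,B7}: {B0} ∩ {B0,B1} ∩ {B0,B2,B5,B7} = {B0}; idom=B0
  B5: preds {B2,B3}: {B0,B2} ∩ {B0,B2,B3} = {B0,B2}; idom=B2
  B8: preds {B5,B7}: {B0,B2,B5} ∩ {B0,B2,B5,B7} = {B0,B2,B5}; idom=B5

DF derivation:
  join B2 pred B0: · stop@B0
  join B2 pred B1: B1 stop@B0
  join B2 pred B7: B7→B5→B2 stop@B0
  join B5 pred B2: · stop@B2
  join B5 pred B3: B3 stop@B2
  join B8 pred B5: · stop@B5
  join B8 pred B7: B7 stop@B5
  B0 → ∅
  B1 → {B2}
  B2 → {B2}
  B3 → {B5}
  B4 → ∅
  B5 → {B2}
  B6 → ∅
  B7 → {B2,B8}
  B8 → ∅

φ for a: defs {B2,B7}
  DF⁺ = {B2,B8}

Answer: ["B2", "B8"]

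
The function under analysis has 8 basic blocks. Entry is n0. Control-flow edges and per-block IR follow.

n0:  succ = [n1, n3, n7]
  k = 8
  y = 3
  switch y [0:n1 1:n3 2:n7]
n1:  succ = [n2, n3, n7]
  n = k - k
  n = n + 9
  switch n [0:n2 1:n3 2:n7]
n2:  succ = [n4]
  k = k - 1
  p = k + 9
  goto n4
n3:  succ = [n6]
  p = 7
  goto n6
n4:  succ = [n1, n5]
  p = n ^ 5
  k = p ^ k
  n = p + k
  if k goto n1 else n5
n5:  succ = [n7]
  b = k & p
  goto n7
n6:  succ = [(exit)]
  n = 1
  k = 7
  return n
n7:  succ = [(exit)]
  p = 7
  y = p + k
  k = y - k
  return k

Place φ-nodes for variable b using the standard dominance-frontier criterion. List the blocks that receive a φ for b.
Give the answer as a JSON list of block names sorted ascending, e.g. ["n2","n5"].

Answer: ["n7"]

Analysis:
idom tree: n1←n0 n2←n1 n3←n0 n4←n2 n5←n4 n6←n3 n7←n0
Join-block Dom:
  n1: preds {n0,n4}: {n0} ∩ {n0,n1,n2,n4} = {n0}; idom=n0
  n3: preds {n0,n1}: {n0} ∩ {n0,n1} = {n0}; idom=n0
  n7: preds {n0,n1,n5}: {n0} ∩ {n0,n1} ∩ {n0,n1,n2,n4,n5} = {n0}; idom=n0

DF derivation:
  join n1 pred n0: · stop@n0
  join n1 pred n4: n4→n2→n1 stop@n0
  join n3 pred n0: · stop@n0
  join n3 pred n1: n1 stop@n0
  join n7 pred n0: · stop@n0
  join n7 pred n1: n1 stop@n0
  join n7 pred n5: n5→n4→n2→n1 stop@n0
  DF(n0)=∅
  DF(n1)={n1,n3,n7}
  DF(n2)={n1,n7}
  DF(n3)=∅
  DF(n4)={n1,n7}
  DF(n5)={n7}
  DF(n6)=∅
  DF(n7)=∅

φ for b: defs {n5}
  DF⁺ = {n7}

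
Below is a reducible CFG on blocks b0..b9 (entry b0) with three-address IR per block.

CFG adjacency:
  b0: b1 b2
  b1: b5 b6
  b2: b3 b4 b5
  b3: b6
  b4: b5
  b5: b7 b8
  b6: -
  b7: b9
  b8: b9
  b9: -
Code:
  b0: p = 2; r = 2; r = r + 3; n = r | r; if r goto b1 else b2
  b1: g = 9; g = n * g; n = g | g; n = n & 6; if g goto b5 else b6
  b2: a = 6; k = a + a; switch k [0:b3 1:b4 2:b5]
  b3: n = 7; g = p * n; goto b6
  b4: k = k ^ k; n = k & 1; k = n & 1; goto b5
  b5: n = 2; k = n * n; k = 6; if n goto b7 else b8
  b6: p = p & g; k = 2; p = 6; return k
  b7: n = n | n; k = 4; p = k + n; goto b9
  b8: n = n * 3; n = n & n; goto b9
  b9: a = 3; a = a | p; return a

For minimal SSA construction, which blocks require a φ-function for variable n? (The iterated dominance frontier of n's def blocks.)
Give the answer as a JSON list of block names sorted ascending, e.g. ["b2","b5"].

Answer: ["b5", "b6", "b9"]

Derivation:
idom tree: b1←b0 b2←b0 b3←b2 b4←b2 b5←b0 b6←b0 b7←b5 b8←b5 b9←b5
Dom∩ at merges:
  b5: preds {b1,b2,b4}: {b0,b1} ∩ {b0,b2} ∩ {b0,b2,b4} = {b0}; idom=b0
  b6: preds {b1,b3}: {b0,b1} ∩ {b0,b2,b3} = {b0}; idom=b0
  b9: preds {b7,b8}: {b0,b5,b7} ∩ {b0,b5,b8} = {b0,b5}; idom=b5

DF derivation:
  join b5 pred b1: b1 stop@b0
  join b5 pred b2: b2 stop@b0
  join b5 pred b4: b4→b2 stop@b0
  join b6 pred b1: b1 stop@b0
  join b6 pred b3: b3→b2 stop@b0
  join b9 pred b7: b7 stop@b5
  join b9 pred b8: b8 stop@b5
  DF(b0)=∅
  DF(b1)={b5,b6}
  DF(b2)={b5,b6}
  DF(b3)={b6}
  DF(b4)={b5}
  DF(b5)=∅
  DF(b6)=∅
  DF(b7)={b9}
  DF(b8)={b9}
  DF(b9)=∅

φ for n: defs {b0,b1,b3,b4,b5,b7,b8}
  DF⁺ = {b5,b6,b9}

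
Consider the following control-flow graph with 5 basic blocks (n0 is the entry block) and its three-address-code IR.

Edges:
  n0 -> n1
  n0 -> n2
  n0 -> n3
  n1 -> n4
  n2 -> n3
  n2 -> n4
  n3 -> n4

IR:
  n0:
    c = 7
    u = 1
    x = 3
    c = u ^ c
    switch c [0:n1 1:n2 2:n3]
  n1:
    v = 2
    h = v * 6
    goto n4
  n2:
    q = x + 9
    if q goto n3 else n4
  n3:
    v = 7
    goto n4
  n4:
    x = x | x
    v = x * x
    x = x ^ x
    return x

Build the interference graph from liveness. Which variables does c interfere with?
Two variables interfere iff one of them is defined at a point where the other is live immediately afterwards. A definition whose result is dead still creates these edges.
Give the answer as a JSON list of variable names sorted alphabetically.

Answer: ["u", "x"]

Derivation:
Block summaries:
  n0 def {c,u,x} use ∅
  n1 def {h,v} use ∅
  n2 def {q} use {x}
  n3 def {v} use ∅
  n4 def {v,x} use {x}

Backward fixpoint:
  n0 li=∅ lo={x}
  n1 li={x} lo={x}
  n2 li={x} lo={x}
  n3 li={x} lo={x}
  n4 li={x} lo=∅

Interference:
  c — {u,x}
  h — {x}
  q — {x}
  u — {c,x}
  v — {x}
  x — {c,h,q,u,v}

N(c) = ["u", "x"]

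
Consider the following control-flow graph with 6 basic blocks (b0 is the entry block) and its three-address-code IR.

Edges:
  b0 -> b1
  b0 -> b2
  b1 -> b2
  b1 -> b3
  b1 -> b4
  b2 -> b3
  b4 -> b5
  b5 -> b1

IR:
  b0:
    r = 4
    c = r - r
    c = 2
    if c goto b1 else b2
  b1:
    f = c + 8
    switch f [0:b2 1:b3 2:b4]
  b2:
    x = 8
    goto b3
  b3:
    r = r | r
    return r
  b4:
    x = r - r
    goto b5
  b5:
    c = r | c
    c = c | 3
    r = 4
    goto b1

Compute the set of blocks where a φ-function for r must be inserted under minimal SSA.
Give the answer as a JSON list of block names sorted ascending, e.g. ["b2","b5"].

Answer: ["b1", "b2", "b3"]

Analysis:
idom tree: b1←b0 b2←b0 b3←b0 b4←b1 b5←b4
Dom at joins:
  b1: preds {b0,b5}: {b0} ∩ {b0,b1,b4,b5} = {b0}; idom=b0
  b2: preds {b0,b1}: {b0} ∩ {b0,b1} = {b0}; idom=b0
  b3: preds {b1,b2}: {b0,b1} ∩ {b0,b2} = {b0}; idom=b0

DF derivation:
  join b1 pred b0: · stop@b0
  join b1 pred b5: b5→b4→b1 stop@b0
  join b2 pred b0: · stop@b0
  join b2 pred b1: b1 stop@b0
  join b3 pred b1: b1 stop@b0
  join b3 pred b2: b2 stop@b0
  b0 → ∅
  b1 → {b1,b2,b3}
  b2 → {b3}
  b3 → ∅
  b4 → {b1}
  b5 → {b1}

φ for r: defs {b0,b3,b5}
  DF⁺ = {b1,b2,b3}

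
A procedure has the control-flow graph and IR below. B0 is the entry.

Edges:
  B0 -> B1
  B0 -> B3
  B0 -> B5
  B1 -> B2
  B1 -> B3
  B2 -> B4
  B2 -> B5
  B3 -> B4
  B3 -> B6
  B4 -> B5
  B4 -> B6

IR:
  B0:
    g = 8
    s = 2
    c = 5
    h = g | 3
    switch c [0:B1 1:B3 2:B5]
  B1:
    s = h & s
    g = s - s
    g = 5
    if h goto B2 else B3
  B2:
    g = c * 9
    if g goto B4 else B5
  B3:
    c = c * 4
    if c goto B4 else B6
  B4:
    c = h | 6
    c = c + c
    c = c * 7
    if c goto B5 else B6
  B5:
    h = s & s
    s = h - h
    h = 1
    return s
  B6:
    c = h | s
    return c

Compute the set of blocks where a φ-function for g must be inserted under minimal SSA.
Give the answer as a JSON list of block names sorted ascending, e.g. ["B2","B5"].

Answer: ["B3", "B4", "B5", "B6"]

Analysis:
idom tree: B1←B0 B2←B1 B3←B0 B4←B0 B5←B0 B6←B0
Join-block Dom:
  B3: preds {B0,B1}: {B0} ∩ {B0,B1} = {B0}; idom=B0
  B4: preds {B2,B3}: {B0,B1,B2} ∩ {B0,B3} = {B0}; idom=B0
  B5: preds {B0,B2,B4}: {B0} ∩ {B0,B1,B2} ∩ {B0,B4} = {B0}; idom=B0
  B6: preds {B3,B4}: {B0,B3} ∩ {B0,B4} = {B0}; idom=B0

DF derivation:
  B3←B0: walk · to B0
  B3←B1: walk B1 to B0
  B4←B2: walk B2→B1 to B0
  B4←B3: walk B3 to B0
  B5←B0: walk · to B0
  B5←B2: walk B2→B1 to B0
  B5←B4: walk B4 to B0
  B6←B3: walk B3 to B0
  B6←B4: walk B4 to B0
  B0: DF=∅
  B1: DF={B3,B4,B5}
  B2: DF={B4,B5}
  B3: DF={B4,B6}
  B4: DF={B5,B6}
  B5: DF=∅
  B6: DF=∅

φ for g: defs {B0,B1,B2}
  DF⁺ = {B3,B4,B5,B6}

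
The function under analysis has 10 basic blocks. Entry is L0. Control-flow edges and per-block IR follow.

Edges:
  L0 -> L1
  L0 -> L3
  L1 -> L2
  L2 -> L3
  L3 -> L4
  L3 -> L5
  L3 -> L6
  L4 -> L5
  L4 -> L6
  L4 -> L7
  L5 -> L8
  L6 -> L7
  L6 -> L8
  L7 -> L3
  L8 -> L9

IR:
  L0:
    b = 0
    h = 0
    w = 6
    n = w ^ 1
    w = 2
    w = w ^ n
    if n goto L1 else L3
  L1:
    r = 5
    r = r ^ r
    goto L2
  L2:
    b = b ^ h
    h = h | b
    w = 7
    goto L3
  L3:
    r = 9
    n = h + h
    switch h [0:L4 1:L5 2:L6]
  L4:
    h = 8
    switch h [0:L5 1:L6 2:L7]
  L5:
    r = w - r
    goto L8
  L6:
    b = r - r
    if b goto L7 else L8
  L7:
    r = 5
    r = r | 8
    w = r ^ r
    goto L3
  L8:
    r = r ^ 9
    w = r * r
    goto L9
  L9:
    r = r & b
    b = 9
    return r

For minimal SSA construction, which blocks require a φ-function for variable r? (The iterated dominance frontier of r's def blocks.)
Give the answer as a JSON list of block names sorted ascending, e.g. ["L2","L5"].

idom tree: L1←L0 L2←L1 L3←L0 L4←L3 L5←L3 L6←L3 L7←L3 L8←L3 L9←L8
Dom at joins:
  L3: preds {L0,L2,L7}: {L0} ∩ {L0,L1,L2} ∩ {L0,L3,L7} = {L0}; idom=L0
  L5: preds {L3,L4}: {L0,L3} ∩ {L0,L3,L4} = {L0,L3}; idom=L3
  L6: preds {L3,L4}: {L0,L3} ∩ {L0,L3,L4} = {L0,L3}; idom=L3
  L7: preds {L4,L6}: {L0,L3,L4} ∩ {L0,L3,L6} = {L0,L3}; idom=L3
  L8: preds {L5,L6}: {L0,L3,L5} ∩ {L0,L3,L6} = {L0,L3}; idom=L3

DF derivation:
  L3←L0: walk · to L0
  L3←L2: walk L2→L1 to L0
  L3←L7: walk L7→L3 to L0
  L5←L3: walk · to L3
  L5←L4: walk L4 to L3
  L6←L3: walk · to L3
  L6←L4: walk L4 to L3
  L7←L4: walk L4 to L3
  L7←L6: walk L6 to L3
  L8←L5: walk L5 to L3
  L8←L6: walk L6 to L3
  L0 → ∅
  L1 → {L3}
  L2 → {L3}
  L3 → {L3}
  L4 → {L5,L6,L7}
  L5 → {L8}
  L6 → {L7,L8}
  L7 → {L3}
  L8 → ∅
  L9 → ∅

φ for r: defs {L1,L3,L5,L7,L8,L9}
  DF⁺ = {L3,L8}

Answer: ["L3", "L8"]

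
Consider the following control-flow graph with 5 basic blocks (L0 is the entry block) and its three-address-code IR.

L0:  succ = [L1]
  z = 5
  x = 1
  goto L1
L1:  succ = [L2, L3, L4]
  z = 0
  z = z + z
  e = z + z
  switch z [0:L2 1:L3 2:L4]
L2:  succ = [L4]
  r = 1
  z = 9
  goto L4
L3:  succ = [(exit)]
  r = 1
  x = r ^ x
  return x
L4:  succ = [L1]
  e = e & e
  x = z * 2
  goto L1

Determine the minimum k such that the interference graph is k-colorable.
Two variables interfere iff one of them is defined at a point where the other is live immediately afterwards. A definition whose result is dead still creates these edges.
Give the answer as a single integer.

Per-block:
  L0 def {x,z} use ∅
  L1 def {e,z} use ∅
  L2 def {r,z} use ∅
  L3 def {r,x} use {x}
  L4 def {e,x} use {e,z}

Live sets:
  live L0: ∅→{x}
  live L1: {x}→{e,x,z}
  live L2: {e}→{e,z}
  live L3: {x}→∅
  live L4: {e,z}→{x}

Conflict graph:
  e: {r,x,z}
  r: {e,x}
  x: {e,r,z}
  z: {e,x}

Registers:
  clique {e,r,x} ⇒ need ≥ 3
  assign e→r0 r→r2 x→r1 z→r2 — no edge inside a register ⇒ χ ≤ 3
  χ = 3

Answer: 3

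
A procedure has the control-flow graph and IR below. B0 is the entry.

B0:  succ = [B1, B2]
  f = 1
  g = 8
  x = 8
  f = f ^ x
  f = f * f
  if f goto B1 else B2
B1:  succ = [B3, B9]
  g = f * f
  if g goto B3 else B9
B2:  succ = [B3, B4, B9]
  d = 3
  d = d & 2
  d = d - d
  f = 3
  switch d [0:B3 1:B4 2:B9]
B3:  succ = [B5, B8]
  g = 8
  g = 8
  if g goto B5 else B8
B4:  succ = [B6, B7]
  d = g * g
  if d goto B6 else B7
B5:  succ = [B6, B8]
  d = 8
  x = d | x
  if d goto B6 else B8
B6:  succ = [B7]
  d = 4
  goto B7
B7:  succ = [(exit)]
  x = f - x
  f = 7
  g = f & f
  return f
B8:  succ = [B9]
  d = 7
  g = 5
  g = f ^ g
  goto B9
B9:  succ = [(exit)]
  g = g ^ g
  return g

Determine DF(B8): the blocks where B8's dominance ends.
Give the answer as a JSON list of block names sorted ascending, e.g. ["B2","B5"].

idom tree: B1←B0 B2←B0 B3←B0 B4←B2 B5←B3 B6←B0 B7←B0 B8←B3 B9←B0
Dom at joins:
  B3: preds {B1,B2}: {B0,B1} ∩ {B0,B2} = {B0}; idom=B0
  B6: preds {B4,B5}: {B0,B2,B4} ∩ {B0,B3,B5} = {B0}; idom=B0
  B7: preds {B4,B6}: {B0,B2,B4} ∩ {B0,B6} = {B0}; idom=B0
  B8: preds {B3,B5}: {B0,B3} ∩ {B0,B3,B5} = {B0,B3}; idom=B3
  B9: preds {B1,B2,B8}: {B0,B1} ∩ {B0,B2} ∩ {B0,B3,B8} = {B0}; idom=B0

Frontier:
  B3←B1: walk B1 to B0
  B3←B2: walk B2 to B0
  B6←B4: walk B4→B2 to B0
  B6←B5: walk B5→B3 to B0
  B7←B4: walk B4→B2 to B0
  B7←B6: walk B6 to B0
  B8←B3: walk · to B3
  B8←B5: walk B5 to B3
  B9←B1: walk B1 to B0
  B9←B2: walk B2 to B0
  B9←B8: walk B8→B3 to B0
  B0 → ∅
  B1 → {B3,B9}
  B2 → {B3,B6,B7,B9}
  B3 → {B6,B9}
  B4 → {B6,B7}
  B5 → {B6,B8}
  B6 → {B7}
  B7 → ∅
  B8 → {B9}
  B9 → ∅

DF(B8) = ["B9"]

Answer: ["B9"]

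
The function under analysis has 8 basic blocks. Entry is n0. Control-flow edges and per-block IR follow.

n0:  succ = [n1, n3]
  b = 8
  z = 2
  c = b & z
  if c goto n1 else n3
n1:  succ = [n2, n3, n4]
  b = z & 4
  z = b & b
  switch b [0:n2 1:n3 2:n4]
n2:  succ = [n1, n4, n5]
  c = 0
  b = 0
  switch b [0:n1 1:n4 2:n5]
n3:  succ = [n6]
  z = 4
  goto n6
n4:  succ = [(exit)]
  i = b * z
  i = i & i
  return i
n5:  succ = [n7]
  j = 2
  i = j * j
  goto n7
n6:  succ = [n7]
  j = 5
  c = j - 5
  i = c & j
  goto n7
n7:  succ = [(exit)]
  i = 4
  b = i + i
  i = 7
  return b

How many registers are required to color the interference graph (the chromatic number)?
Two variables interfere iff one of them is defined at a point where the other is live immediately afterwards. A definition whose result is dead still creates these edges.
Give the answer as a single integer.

Answer: 2

Derivation:
def/use:
  n0: {b,c,z} / ∅
  n1: {b,z} / {z}
  n2: {b,c} / ∅
  n3: {z} / ∅
  n4: {i} / {b,z}
  n5: {i,j} / ∅
  n6: {c,i,j} / ∅
  n7: {b,i} / ∅

Live sets:
  n0: in=∅ out={z}
  n1: in={z} out={b,z}
  n2: in={z} out={b,z}
  n3: in=∅ out=∅
  n4: in={b,z} out=∅
  n5: in=∅ out=∅
  n6: in=∅ out=∅
  n7: in=∅ out=∅

Interfere edges:
  b — {i,z}
  c — {j,z}
  i — {b}
  j — {c}
  z — {b,c}

Registers:
  {b,i} pairwise interfere (2-clique) ⇒ χ ≥ 2
  assign b→r0 c→r0 i→r1 j→r1 z→r1 — no edge inside a register ⇒ χ ≤ 2
  χ = 2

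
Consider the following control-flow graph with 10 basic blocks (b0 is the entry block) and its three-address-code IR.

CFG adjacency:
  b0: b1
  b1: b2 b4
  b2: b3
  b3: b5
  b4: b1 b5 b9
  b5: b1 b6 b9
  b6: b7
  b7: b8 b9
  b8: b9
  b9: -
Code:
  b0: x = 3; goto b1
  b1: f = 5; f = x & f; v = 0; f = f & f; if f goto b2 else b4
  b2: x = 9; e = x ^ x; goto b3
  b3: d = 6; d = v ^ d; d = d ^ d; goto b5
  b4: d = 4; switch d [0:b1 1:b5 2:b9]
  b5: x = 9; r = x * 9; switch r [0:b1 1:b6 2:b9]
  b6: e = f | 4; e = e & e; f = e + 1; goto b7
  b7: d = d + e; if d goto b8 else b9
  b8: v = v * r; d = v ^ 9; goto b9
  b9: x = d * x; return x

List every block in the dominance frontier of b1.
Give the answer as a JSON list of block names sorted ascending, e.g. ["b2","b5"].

idom tree: b1←b0 b2←b1 b3←b2 b4←b1 b5←b1 b6←b5 b7←b6 b8←b7 b9←b1
Join-block Dom:
  b1: preds {b0,b4,b5}: {b0} ∩ {b0,b1,b4} ∩ {b0,b1,b5} = {b0}; idom=b0
  b5: preds {b3,b4}: {b0,b1,b2,b3} ∩ {b0,b1,b4} = {b0,b1}; idom=b1
  b9: preds {b4,b5,b7,b8}: {b0,b1,b4} ∩ {b0,b1,b5} ∩ {b0,b1,b5,b6,b7} ∩ {b0,b1,b5,b6,b7,b8} = {b0,b1}; idom=b1

DF walk-up:
  b1←b0: walk · to b0
  b1←b4: walk b4→b1 to b0
  b1←b5: walk b5→b1 to b0
  b5←b3: walk b3→b2 to b1
  b5←b4: walk b4 to b1
  b9←b4: walk b4 to b1
  b9←b5: walk b5 to b1
  b9←b7: walk b7→b6→b5 to b1
  b9←b8: walk b8→b7→b6→b5 to b1
  b0 → ∅
  b1 → {b1}
  b2 → {b5}
  b3 → {b5}
  b4 → {b1,b5,b9}
  b5 → {b1,b9}
  b6 → {b9}
  b7 → {b9}
  b8 → {b9}
  b9 → ∅

DF(b1) = ["b1"]

Answer: ["b1"]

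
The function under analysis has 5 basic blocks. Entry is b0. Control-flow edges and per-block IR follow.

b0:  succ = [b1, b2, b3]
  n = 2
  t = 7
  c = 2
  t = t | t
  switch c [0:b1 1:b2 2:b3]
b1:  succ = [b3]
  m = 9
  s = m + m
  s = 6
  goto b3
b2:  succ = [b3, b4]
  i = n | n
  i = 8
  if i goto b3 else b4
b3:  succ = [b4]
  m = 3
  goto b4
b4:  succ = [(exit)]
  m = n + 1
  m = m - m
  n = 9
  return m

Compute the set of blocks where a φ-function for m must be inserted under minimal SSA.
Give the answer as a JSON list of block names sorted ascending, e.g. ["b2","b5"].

idom tree: b1←b0 b2←b0 b3←b0 b4←b0
Join-block Dom:
  b3: preds {b0,b1,b2}: {b0} ∩ {b0,b1} ∩ {b0,b2} = {b0}; idom=b0
  b4: preds {b2,b3}: {b0,b2} ∩ {b0,b3} = {b0}; idom=b0

DF derivation:
  join b3 pred b0: · stop@b0
  join b3 pred b1: b1 stop@b0
  join b3 pred b2: b2 stop@b0
  join b4 pred b2: b2 stop@b0
  join b4 pred b3: b3 stop@b0
  b0: DF=∅
  b1: DF={b3}
  b2: DF={b3,b4}
  b3: DF={b4}
  b4: DF=∅

φ for m: defs {b1,b3,b4}
  DF⁺ = {b3,b4}

Answer: ["b3", "b4"]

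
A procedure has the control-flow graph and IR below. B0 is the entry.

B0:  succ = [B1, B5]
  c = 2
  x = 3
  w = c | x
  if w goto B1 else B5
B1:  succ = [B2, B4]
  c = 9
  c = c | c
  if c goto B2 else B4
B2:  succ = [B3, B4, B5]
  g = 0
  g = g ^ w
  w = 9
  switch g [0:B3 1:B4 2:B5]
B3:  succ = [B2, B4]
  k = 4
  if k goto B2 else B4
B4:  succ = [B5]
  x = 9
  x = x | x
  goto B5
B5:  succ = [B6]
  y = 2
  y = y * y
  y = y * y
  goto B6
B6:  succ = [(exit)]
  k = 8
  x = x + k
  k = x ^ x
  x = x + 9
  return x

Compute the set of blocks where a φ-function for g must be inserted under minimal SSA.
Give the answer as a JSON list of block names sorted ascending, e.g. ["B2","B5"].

idom tree: B1←B0 B2←B1 B3←B2 B4←B1 B5←B0 B6←B5
Dom at joins:
  B2: preds {B1,B3}: {B0,B1} ∩ {B0,B1,B2,B3} = {B0,B1}; idom=B1
  B4: preds {B1,B2,B3}: {B0,B1} ∩ {B0,B1,B2} ∩ {B0,B1,B2,B3} = {B0,B1}; idom=B1
  B5: preds {B0,B2,B4}: {B0} ∩ {B0,B1,B2} ∩ {B0,B1,B4} = {B0}; idom=B0

Frontier:
  B2←B1: walk · to B1
  B2←B3: walk B3→B2 to B1
  B4←B1: walk · to B1
  B4←B2: walk B2 to B1
  B4←B3: walk B3→B2 to B1
  B5←B0: walk · to B0
  B5←B2: walk B2→B1 to B0
  B5←B4: walk B4→B1 to B0
  B0 → ∅
  B1 → {B5}
  B2 → {B2,B4,B5}
  B3 → {B2,B4}
  B4 → {B5}
  B5 → ∅
  B6 → ∅

φ for g: defs {B2}
  DF⁺ = {B2,B4,B5}

Answer: ["B2", "B4", "B5"]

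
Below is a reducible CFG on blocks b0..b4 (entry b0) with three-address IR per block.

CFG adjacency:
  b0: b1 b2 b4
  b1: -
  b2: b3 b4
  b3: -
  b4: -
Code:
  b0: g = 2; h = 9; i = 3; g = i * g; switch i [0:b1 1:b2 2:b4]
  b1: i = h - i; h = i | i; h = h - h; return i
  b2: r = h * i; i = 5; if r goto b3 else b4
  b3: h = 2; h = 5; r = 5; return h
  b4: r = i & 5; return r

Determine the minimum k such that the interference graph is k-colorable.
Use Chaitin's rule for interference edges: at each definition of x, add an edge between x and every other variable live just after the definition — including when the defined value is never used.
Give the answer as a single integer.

Per-block:
  b0 def {g,h,i} use ∅
  b1 def {h,i} use {h,i}
  b2 def {i,r} use {h,i}
  b3 def {h,r} use ∅
  b4 def {r} use {i}

Liveness:
  live b0: ∅→{h,i}
  live b1: {h,i}→∅
  live b2: {h,i}→{i}
  live b3: ∅→∅
  live b4: {i}→∅

Interfere edges:
  g — {h,i}
  h — {g,i,r}
  i — {g,h,r}
  r — {h,i}

Registers:
  lower bound: {g,h,i} mutually conflict ⇒ χ ≥ 3
  assign g→c2 h→c0 i→c1 r→c2 — no edge inside a register ⇒ χ ≤ 3
  χ = 3

Answer: 3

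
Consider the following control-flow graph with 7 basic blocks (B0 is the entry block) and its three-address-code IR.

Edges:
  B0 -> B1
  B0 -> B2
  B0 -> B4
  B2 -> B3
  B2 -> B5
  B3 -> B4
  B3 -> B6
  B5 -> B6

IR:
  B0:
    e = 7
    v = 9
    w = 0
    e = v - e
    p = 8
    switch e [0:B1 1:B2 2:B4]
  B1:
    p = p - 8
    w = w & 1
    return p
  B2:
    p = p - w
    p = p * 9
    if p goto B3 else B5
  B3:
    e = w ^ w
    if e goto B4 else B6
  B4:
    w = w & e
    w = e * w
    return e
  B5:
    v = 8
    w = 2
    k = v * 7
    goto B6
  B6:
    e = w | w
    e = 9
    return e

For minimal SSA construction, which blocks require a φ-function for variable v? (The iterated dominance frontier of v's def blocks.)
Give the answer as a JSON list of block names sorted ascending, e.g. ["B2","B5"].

idom tree: B1←B0 B2←B0 B3←B2 B4←B0 B5←B2 B6←B2
Dom at joins:
  B4: preds {B0,B3}: {B0} ∩ {B0,B2,B3} = {B0}; idom=B0
  B6: preds {B3,B5}: {B0,B2,B3} ∩ {B0,B2,B5} = {B0,B2}; idom=B2

Frontier:
  join B4 pred B0: · stop@B0
  join B4 pred B3: B3→B2 stop@B0
  join B6 pred B3: B3 stop@B2
  join B6 pred B5: B5 stop@B2
  B0 → ∅
  B1 → ∅
  B2 → {B4}
  B3 → {B4,B6}
  B4 → ∅
  B5 → {B6}
  B6 → ∅

φ for v: defs {B0,B5}
  DF⁺ = {B6}

Answer: ["B6"]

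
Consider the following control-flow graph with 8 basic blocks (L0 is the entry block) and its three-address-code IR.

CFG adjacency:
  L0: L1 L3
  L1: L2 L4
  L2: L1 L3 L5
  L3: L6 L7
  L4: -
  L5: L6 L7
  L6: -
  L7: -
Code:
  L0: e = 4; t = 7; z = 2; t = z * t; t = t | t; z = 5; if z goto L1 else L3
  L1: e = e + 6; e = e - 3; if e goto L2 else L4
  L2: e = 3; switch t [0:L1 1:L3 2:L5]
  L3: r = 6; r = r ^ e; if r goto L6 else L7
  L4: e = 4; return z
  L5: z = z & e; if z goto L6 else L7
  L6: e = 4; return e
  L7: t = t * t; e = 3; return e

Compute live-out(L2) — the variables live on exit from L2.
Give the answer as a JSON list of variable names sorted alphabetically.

Answer: ["e", "t", "z"]

Working:
Block summaries:
  L0 def {e,t,z} use ∅
  L1 def {e} use {e}
  L2 def {e} use {t}
  L3 def {r} use {e}
  L4 def {e} use {z}
  L5 def {z} use {e,z}
  L6 def {e} use ∅
  L7 def {e,t} use {t}

Backward fixpoint:
  L0: in=∅ out={e,t,z}
  L1: in={e,t,z} out={t,z}
  L2: in={t,z} out={e,t,z}
  L3: in={e,t} out={t}
  L4: in={z} out=∅
  L5: in={e,t,z} out={t}
  L6: in=∅ out=∅
  L7: in={t} out=∅

live-out(L2) = ["e", "t", "z"]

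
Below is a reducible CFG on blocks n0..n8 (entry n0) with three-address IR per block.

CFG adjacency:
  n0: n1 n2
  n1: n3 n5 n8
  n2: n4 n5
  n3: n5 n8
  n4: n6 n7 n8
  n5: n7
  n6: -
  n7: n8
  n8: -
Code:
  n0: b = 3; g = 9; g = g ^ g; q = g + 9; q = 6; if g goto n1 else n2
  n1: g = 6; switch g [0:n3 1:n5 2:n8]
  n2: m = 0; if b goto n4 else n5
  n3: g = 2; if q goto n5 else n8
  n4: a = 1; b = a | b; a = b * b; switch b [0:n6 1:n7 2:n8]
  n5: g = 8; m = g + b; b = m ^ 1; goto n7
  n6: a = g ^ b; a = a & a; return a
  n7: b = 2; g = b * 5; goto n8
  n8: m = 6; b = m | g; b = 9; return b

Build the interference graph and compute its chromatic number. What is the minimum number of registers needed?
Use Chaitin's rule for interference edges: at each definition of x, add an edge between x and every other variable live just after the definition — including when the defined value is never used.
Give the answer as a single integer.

Answer: 3

Derivation:
def/use:
  n0 def {b,g,q} use ∅
  n1 def {g} use ∅
  n2 def {m} use {b}
  n3 def {g} use {q}
  n4 def {a,b} use {b}
  n5 def {b,g,m} use {b}
  n6 def {a} use {b,g}
  n7 def {b,g} use ∅
  n8 def {b,m} use {g}

Backward fixpoint:
  live n0: ∅→{b,g,q}
  live n1: {b,q}→{b,g,q}
  live n2: {b,g}→{b,g}
  live n3: {b,q}→{b,g}
  live n4: {b,g}→{b,g}
  live n5: {b}→∅
  live n6: {b,g}→∅
  live n7: ∅→{g}
  live n8: {g}→∅

Interfere edges:
  a↔{b,g}
  b↔{a,g,m,q}
  g↔{a,b,m,q}
  m↔{b,g}
  q↔{b,g}

Chromatic number:
  lower bound: {a,b,g} mutually conflict ⇒ χ ≥ 3
  3-colouring: R0={b}  R1={g}  R2={a,m,q}
  χ = 3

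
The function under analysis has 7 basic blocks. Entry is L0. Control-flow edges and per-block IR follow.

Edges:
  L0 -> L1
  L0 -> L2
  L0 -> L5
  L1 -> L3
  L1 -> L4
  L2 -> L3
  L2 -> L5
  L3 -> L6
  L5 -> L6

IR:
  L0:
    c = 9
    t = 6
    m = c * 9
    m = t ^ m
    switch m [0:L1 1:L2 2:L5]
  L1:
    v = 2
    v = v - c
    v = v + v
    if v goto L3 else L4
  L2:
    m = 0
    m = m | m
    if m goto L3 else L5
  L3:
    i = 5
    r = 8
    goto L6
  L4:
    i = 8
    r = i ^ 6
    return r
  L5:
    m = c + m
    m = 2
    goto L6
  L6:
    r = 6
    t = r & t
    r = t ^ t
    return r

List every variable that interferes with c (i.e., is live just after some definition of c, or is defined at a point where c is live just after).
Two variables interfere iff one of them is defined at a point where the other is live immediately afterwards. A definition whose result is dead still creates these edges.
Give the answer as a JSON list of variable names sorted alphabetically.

Answer: ["m", "t", "v"]

Analysis:
Per-block:
  L0: {c,m,t} / ∅
  L1: {v} / {c}
  L2: {m} / ∅
  L3: {i,r} / ∅
  L4: {i,r} / ∅
  L5: {m} / {c,m}
  L6: {r,t} / {t}

Live sets:
  L0: in=∅ out={c,m,t}
  L1: in={c,t} out={t}
  L2: in={c,t} out={c,m,t}
  L3: in={t} out={t}
  L4: in=∅ out=∅
  L5: in={c,m,t} out={t}
  L6: in={t} out=∅

Interference:
  c↔{m,t,v}
  i↔{t}
  m↔{c,t}
  r↔{t}
  t↔{c,i,m,r,v}
  v↔{c,t}

N(c) = ["m", "t", "v"]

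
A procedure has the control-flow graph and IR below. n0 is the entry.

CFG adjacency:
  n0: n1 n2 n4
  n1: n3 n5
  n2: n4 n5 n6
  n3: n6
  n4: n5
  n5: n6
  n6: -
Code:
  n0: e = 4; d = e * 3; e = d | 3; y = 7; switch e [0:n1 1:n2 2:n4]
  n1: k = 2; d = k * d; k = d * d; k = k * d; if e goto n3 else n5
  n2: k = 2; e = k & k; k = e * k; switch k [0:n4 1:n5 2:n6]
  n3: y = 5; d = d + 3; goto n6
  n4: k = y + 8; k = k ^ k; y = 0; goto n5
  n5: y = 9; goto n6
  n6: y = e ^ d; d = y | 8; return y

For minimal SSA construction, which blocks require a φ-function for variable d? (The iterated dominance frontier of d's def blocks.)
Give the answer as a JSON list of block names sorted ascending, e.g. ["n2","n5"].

idom tree: n1←n0 n2←n0 n3←n1 n4←n0 n5←n0 n6←n0
Dom at joins:
  n4: preds {n0,n2}: {n0} ∩ {n0,n2} = {n0}; idom=n0
  n5: preds {n1,n2,n4}: {n0,n1} ∩ {n0,n2} ∩ {n0,n4} = {n0}; idom=n0
  n6: preds {n2,n3,n5}: {n0,n2} ∩ {n0,n1,n3} ∩ {n0,n5} = {n0}; idom=n0

DF walk-up:
  n4←n0: walk · to n0
  n4←n2: walk n2 to n0
  n5←n1: walk n1 to n0
  n5←n2: walk n2 to n0
  n5←n4: walk n4 to n0
  n6←n2: walk n2 to n0
  n6←n3: walk n3→n1 to n0
  n6←n5: walk n5 to n0
  n0: DF=∅
  n1: DF={n5,n6}
  n2: DF={n4,n5,n6}
  n3: DF={n6}
  n4: DF={n5}
  n5: DF={n6}
  n6: DF=∅

φ for d: defs {n0,n1,n3,n6}
  DF⁺ = {n5,n6}

Answer: ["n5", "n6"]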